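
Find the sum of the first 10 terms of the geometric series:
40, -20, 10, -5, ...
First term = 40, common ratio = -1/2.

Sₙ = a(1 - rⁿ) / (1 - r)
S_10 = 40(1 - (-1/2)^10) / (1 - (-1/2))
S_10 = 40(1 - (1/1024)) / (3/2)
S_10 = 1705/64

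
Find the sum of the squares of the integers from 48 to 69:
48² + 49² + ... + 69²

Use ∑_{k=1}^{n} k² = n(n+1)(2n+1)/6, then subtract the first 47 terms.
∑_{k=1}^{69} k² = 69×70×139/6 = 111895
∑_{k=1}^{47} k² = 47×48×95/6 = 35720
∑_{k=48}^{69} k² = 111895 - 35720 = 76175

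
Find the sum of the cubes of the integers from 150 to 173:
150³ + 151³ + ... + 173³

Use ∑_{k=1}^{n} k³ = [n(n+1)/2]², then subtract the first 149 terms.
∑_{k=1}^{173} k³ = [173×174/2]² = 15051² = 226532601
∑_{k=1}^{149} k³ = [149×150/2]² = 11175² = 124880625
∑_{k=150}^{173} k³ = 226532601 - 124880625 = 101651976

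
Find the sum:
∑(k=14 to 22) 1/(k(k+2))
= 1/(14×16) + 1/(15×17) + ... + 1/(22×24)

Partial fractions: 1/(k(k+2)) = (1/2)[1/k - 1/(k+2)]
Telescoping leaves the first two and last two terms:
= (1/2)[1/14 + 1/15 - 1/23 - 1/24]
= 341/12880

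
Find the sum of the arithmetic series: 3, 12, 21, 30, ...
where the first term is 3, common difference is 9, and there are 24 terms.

Sₙ = n/2 × (first + last)
Last term = a + (n-1)d = 3 + (24-1)×9 = 210
S_24 = 24/2 × (3 + 210)
S_24 = 24/2 × 213 = 2556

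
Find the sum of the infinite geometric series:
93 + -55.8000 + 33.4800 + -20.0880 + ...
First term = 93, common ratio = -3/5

For |r| < 1, S = a / (1 - r)
S = 93 / (1 - (-3/5))
S = 93 / (8/5)
S = 465/8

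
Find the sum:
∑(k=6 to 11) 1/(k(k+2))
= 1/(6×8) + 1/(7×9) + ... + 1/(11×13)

Partial fractions: 1/(k(k+2)) = (1/2)[1/k - 1/(k+2)]
Telescoping leaves the first two and last two terms:
= (1/2)[1/6 + 1/7 - 1/12 - 1/13]
= 163/2184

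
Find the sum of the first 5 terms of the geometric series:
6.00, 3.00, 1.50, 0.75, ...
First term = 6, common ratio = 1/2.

Sₙ = a(1 - rⁿ) / (1 - r)
S_5 = 6(1 - (1/2)^5) / (1 - (1/2))
S_5 = 6(1 - (1/32)) / (1/2)
S_5 = 93/8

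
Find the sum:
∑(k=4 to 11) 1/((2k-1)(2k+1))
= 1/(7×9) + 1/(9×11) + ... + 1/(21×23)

Partial fractions: 1/((2k-1)(2k+1)) = (1/2)[1/(2k-1) - 1/(2k+1)]
The series telescopes:
= (1/2)[1/7 - 1/23]
= 8/161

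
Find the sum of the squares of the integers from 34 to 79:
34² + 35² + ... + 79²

Use ∑_{k=1}^{n} k² = n(n+1)(2n+1)/6, then subtract the first 33 terms.
∑_{k=1}^{79} k² = 79×80×159/6 = 167480
∑_{k=1}^{33} k² = 33×34×67/6 = 12529
∑_{k=34}^{79} k² = 167480 - 12529 = 154951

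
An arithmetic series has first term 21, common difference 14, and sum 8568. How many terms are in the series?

Using S = n/2 × [2a + (n-1)d]
8568 = n/2 × [2(21) + (n-1)(14)]
8568 = n/2 × [42 + 14n - 14]
17136 = n × [28 + 14n]
14n² + (28)n - 17136 = 0
Discriminant: Δ = (28)² - 4(14)(-17136) = 784 + 959616 = 960400
√Δ = 980
n = [-(28) + √Δ] / (2·14) = (-28 + 980) / 28 = 952 / 28 = 34
(The negative root is discarded since n must be a positive integer.)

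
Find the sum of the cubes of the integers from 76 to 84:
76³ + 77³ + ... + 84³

Use ∑_{k=1}^{n} k³ = [n(n+1)/2]², then subtract the first 75 terms.
∑_{k=1}^{84} k³ = [84×85/2]² = 3570² = 12744900
∑_{k=1}^{75} k³ = [75×76/2]² = 2850² = 8122500
∑_{k=76}^{84} k³ = 12744900 - 8122500 = 4622400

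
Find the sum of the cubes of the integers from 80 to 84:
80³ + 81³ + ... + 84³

Use ∑_{k=1}^{n} k³ = [n(n+1)/2]², then subtract the first 79 terms.
∑_{k=1}^{84} k³ = [84×85/2]² = 3570² = 12744900
∑_{k=1}^{79} k³ = [79×80/2]² = 3160² = 9985600
∑_{k=80}^{84} k³ = 12744900 - 9985600 = 2759300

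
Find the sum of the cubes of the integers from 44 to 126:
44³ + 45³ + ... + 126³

Use ∑_{k=1}^{n} k³ = [n(n+1)/2]², then subtract the first 43 terms.
∑_{k=1}^{126} k³ = [126×127/2]² = 8001² = 64016001
∑_{k=1}^{43} k³ = [43×44/2]² = 946² = 894916
∑_{k=44}^{126} k³ = 64016001 - 894916 = 63121085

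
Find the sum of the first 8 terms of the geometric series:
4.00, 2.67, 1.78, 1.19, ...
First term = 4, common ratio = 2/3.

Sₙ = a(1 - rⁿ) / (1 - r)
S_8 = 4(1 - (2/3)^8) / (1 - (2/3))
S_8 = 4(1 - (256/6561)) / (1/3)
S_8 = 25220/2187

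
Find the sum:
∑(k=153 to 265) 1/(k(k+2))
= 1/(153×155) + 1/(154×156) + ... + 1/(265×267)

Partial fractions: 1/(k(k+2)) = (1/2)[1/k - 1/(k+2)]
Telescoping leaves the first two and last two terms:
= (1/2)[1/153 + 1/154 - 1/266 - 1/267]
= 55031/19921671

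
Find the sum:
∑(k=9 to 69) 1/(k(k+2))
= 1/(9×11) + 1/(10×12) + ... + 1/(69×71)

Partial fractions: 1/(k(k+2)) = (1/2)[1/k - 1/(k+2)]
Telescoping leaves the first two and last two terms:
= (1/2)[1/9 + 1/10 - 1/70 - 1/71]
= 4087/44730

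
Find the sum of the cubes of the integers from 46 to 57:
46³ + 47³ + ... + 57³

Use ∑_{k=1}^{n} k³ = [n(n+1)/2]², then subtract the first 45 terms.
∑_{k=1}^{57} k³ = [57×58/2]² = 1653² = 2732409
∑_{k=1}^{45} k³ = [45×46/2]² = 1035² = 1071225
∑_{k=46}^{57} k³ = 2732409 - 1071225 = 1661184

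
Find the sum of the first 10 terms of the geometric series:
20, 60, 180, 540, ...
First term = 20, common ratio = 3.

Sₙ = a(1 - rⁿ) / (1 - r)
S_10 = 20(1 - 3^10) / (1 - 3)
S_10 = 20(1 - 59049) / (-2)
S_10 = 590480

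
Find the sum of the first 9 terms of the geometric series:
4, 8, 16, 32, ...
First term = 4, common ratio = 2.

Sₙ = a(1 - rⁿ) / (1 - r)
S_9 = 4(1 - 2^9) / (1 - 2)
S_9 = 4(1 - 512) / (-1)
S_9 = 2044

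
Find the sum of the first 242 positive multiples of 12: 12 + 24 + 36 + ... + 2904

Factor out 12: = 12(1 + 2 + ... + 242) = 12 × n(n+1)/2
= 12 × 242×243/2
= 12 × 29403
= 352836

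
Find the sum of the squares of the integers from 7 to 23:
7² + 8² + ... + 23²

Use ∑_{k=1}^{n} k² = n(n+1)(2n+1)/6, then subtract the first 6 terms.
∑_{k=1}^{23} k² = 23×24×47/6 = 4324
∑_{k=1}^{6} k² = 6×7×13/6 = 91
∑_{k=7}^{23} k² = 4324 - 91 = 4233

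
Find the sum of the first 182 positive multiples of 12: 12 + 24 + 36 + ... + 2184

Factor out 12: = 12(1 + 2 + ... + 182) = 12 × n(n+1)/2
= 12 × 182×183/2
= 12 × 16653
= 199836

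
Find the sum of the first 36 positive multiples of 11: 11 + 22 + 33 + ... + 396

Factor out 11: = 11(1 + 2 + ... + 36) = 11 × n(n+1)/2
= 11 × 36×37/2
= 11 × 666
= 7326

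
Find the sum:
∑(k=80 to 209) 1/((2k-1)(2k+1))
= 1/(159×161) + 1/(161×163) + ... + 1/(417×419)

Partial fractions: 1/((2k-1)(2k+1)) = (1/2)[1/(2k-1) - 1/(2k+1)]
The series telescopes:
= (1/2)[1/159 - 1/419]
= 130/66621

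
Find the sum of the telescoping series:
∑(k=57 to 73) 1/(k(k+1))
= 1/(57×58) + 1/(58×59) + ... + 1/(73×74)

Partial fractions: 1/(k(k+1)) = 1/k - 1/(k+1)
The series telescopes:
= (1/57 - 1/58) + (1/58 - 1/59) + ... + (1/73 - 1/74)
= 1/57 - 1/74
= 17/4218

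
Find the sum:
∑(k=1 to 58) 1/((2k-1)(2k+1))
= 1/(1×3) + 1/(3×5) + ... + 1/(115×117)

Partial fractions: 1/((2k-1)(2k+1)) = (1/2)[1/(2k-1) - 1/(2k+1)]
The series telescopes:
= (1/2)[1/1 - 1/117]
= 58/117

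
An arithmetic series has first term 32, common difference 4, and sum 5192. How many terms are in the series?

Using S = n/2 × [2a + (n-1)d]
5192 = n/2 × [2(32) + (n-1)(4)]
5192 = n/2 × [64 + 4n - 4]
10384 = n × [60 + 4n]
4n² + (60)n - 10384 = 0
Discriminant: Δ = (60)² - 4(4)(-10384) = 3600 + 166144 = 169744
√Δ = 412
n = [-(60) + √Δ] / (2·4) = (-60 + 412) / 8 = 352 / 8 = 44
(The negative root is discarded since n must be a positive integer.)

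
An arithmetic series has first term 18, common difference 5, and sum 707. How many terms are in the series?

Using S = n/2 × [2a + (n-1)d]
707 = n/2 × [2(18) + (n-1)(5)]
707 = n/2 × [36 + 5n - 5]
1414 = n × [31 + 5n]
5n² + (31)n - 1414 = 0
Discriminant: Δ = (31)² - 4(5)(-1414) = 961 + 28280 = 29241
√Δ = 171
n = [-(31) + √Δ] / (2·5) = (-31 + 171) / 10 = 140 / 10 = 14
(The negative root is discarded since n must be a positive integer.)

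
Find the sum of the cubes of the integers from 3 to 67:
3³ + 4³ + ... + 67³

Use ∑_{k=1}^{n} k³ = [n(n+1)/2]², then subtract the first 2 terms.
∑_{k=1}^{67} k³ = [67×68/2]² = 2278² = 5189284
∑_{k=1}^{2} k³ = [2×3/2]² = 3² = 9
∑_{k=3}^{67} k³ = 5189284 - 9 = 5189275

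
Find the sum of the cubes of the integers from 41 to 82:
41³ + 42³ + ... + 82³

Use ∑_{k=1}^{n} k³ = [n(n+1)/2]², then subtract the first 40 terms.
∑_{k=1}^{82} k³ = [82×83/2]² = 3403² = 11580409
∑_{k=1}^{40} k³ = [40×41/2]² = 820² = 672400
∑_{k=41}^{82} k³ = 11580409 - 672400 = 10908009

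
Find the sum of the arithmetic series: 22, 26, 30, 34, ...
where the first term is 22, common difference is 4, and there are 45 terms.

Sₙ = n/2 × (first + last)
Last term = a + (n-1)d = 22 + (45-1)×4 = 198
S_45 = 45/2 × (22 + 198)
S_45 = 45/2 × 220 = 4950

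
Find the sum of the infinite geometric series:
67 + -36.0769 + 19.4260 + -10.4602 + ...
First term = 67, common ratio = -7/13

For |r| < 1, S = a / (1 - r)
S = 67 / (1 - (-7/13))
S = 67 / (20/13)
S = 871/20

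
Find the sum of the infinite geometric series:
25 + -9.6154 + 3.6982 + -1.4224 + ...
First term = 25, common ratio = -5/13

For |r| < 1, S = a / (1 - r)
S = 25 / (1 - (-5/13))
S = 25 / (18/13)
S = 325/18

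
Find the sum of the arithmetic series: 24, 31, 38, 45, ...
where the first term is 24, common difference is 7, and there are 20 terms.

Sₙ = n/2 × (first + last)
Last term = a + (n-1)d = 24 + (20-1)×7 = 157
S_20 = 20/2 × (24 + 157)
S_20 = 20/2 × 181 = 1810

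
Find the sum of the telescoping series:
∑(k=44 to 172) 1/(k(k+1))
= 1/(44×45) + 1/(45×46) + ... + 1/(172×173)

Partial fractions: 1/(k(k+1)) = 1/k - 1/(k+1)
The series telescopes:
= (1/44 - 1/45) + (1/45 - 1/46) + ... + (1/172 - 1/173)
= 1/44 - 1/173
= 129/7612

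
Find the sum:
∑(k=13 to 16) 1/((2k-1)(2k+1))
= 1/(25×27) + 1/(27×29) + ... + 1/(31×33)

Partial fractions: 1/((2k-1)(2k+1)) = (1/2)[1/(2k-1) - 1/(2k+1)]
The series telescopes:
= (1/2)[1/25 - 1/33]
= 4/825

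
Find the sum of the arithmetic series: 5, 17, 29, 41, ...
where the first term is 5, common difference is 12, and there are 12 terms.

Sₙ = n/2 × (first + last)
Last term = a + (n-1)d = 5 + (12-1)×12 = 137
S_12 = 12/2 × (5 + 137)
S_12 = 12/2 × 142 = 852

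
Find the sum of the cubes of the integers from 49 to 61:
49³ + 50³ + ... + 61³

Use ∑_{k=1}^{n} k³ = [n(n+1)/2]², then subtract the first 48 terms.
∑_{k=1}^{61} k³ = [61×62/2]² = 1891² = 3575881
∑_{k=1}^{48} k³ = [48×49/2]² = 1176² = 1382976
∑_{k=49}^{61} k³ = 3575881 - 1382976 = 2192905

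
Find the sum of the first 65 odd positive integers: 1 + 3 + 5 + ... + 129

Sum of first n odd numbers = n²
= 65²
= 4225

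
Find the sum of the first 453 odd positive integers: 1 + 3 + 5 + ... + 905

Sum of first n odd numbers = n²
= 453²
= 205209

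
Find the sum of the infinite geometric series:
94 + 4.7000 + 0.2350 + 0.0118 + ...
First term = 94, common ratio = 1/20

For |r| < 1, S = a / (1 - r)
S = 94 / (1 - (1/20))
S = 94 / (19/20)
S = 1880/19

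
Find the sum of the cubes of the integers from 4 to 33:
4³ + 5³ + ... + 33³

Use ∑_{k=1}^{n} k³ = [n(n+1)/2]², then subtract the first 3 terms.
∑_{k=1}^{33} k³ = [33×34/2]² = 561² = 314721
∑_{k=1}^{3} k³ = [3×4/2]² = 6² = 36
∑_{k=4}^{33} k³ = 314721 - 36 = 314685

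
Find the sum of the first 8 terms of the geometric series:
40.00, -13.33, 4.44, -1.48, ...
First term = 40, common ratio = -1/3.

Sₙ = a(1 - rⁿ) / (1 - r)
S_8 = 40(1 - (-1/3)^8) / (1 - (-1/3))
S_8 = 40(1 - (1/6561)) / (4/3)
S_8 = 65600/2187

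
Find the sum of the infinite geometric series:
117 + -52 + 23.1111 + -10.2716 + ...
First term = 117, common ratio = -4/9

For |r| < 1, S = a / (1 - r)
S = 117 / (1 - (-4/9))
S = 117 / (13/9)
S = 81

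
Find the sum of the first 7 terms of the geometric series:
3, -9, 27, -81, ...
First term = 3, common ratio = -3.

Sₙ = a(1 - rⁿ) / (1 - r)
S_7 = 3(1 - (-3)^7) / (1 - (-3))
S_7 = 3(1 - (-2187)) / (4)
S_7 = 1641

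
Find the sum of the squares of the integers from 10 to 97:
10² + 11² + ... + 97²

Use ∑_{k=1}^{n} k² = n(n+1)(2n+1)/6, then subtract the first 9 terms.
∑_{k=1}^{97} k² = 97×98×195/6 = 308945
∑_{k=1}^{9} k² = 9×10×19/6 = 285
∑_{k=10}^{97} k² = 308945 - 285 = 308660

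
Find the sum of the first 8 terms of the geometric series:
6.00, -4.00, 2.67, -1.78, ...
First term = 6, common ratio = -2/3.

Sₙ = a(1 - rⁿ) / (1 - r)
S_8 = 6(1 - (-2/3)^8) / (1 - (-2/3))
S_8 = 6(1 - (256/6561)) / (5/3)
S_8 = 2522/729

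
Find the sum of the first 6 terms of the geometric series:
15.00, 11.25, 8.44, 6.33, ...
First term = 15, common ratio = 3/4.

Sₙ = a(1 - rⁿ) / (1 - r)
S_6 = 15(1 - (3/4)^6) / (1 - (3/4))
S_6 = 15(1 - (729/4096)) / (1/4)
S_6 = 50505/1024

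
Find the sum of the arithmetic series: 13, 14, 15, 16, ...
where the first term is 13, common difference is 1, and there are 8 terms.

Sₙ = n/2 × (first + last)
Last term = a + (n-1)d = 13 + (8-1)×1 = 20
S_8 = 8/2 × (13 + 20)
S_8 = 8/2 × 33 = 132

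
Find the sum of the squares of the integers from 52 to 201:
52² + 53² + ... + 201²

Use ∑_{k=1}^{n} k² = n(n+1)(2n+1)/6, then subtract the first 51 terms.
∑_{k=1}^{201} k² = 201×202×403/6 = 2727101
∑_{k=1}^{51} k² = 51×52×103/6 = 45526
∑_{k=52}^{201} k² = 2727101 - 45526 = 2681575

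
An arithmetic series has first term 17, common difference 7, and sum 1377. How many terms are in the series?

Using S = n/2 × [2a + (n-1)d]
1377 = n/2 × [2(17) + (n-1)(7)]
1377 = n/2 × [34 + 7n - 7]
2754 = n × [27 + 7n]
7n² + (27)n - 2754 = 0
Discriminant: Δ = (27)² - 4(7)(-2754) = 729 + 77112 = 77841
√Δ = 279
n = [-(27) + √Δ] / (2·7) = (-27 + 279) / 14 = 252 / 14 = 18
(The negative root is discarded since n must be a positive integer.)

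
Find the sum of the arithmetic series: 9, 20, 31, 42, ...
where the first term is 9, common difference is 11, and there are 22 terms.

Sₙ = n/2 × (first + last)
Last term = a + (n-1)d = 9 + (22-1)×11 = 240
S_22 = 22/2 × (9 + 240)
S_22 = 22/2 × 249 = 2739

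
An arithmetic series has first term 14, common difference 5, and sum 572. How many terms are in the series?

Using S = n/2 × [2a + (n-1)d]
572 = n/2 × [2(14) + (n-1)(5)]
572 = n/2 × [28 + 5n - 5]
1144 = n × [23 + 5n]
5n² + (23)n - 1144 = 0
Discriminant: Δ = (23)² - 4(5)(-1144) = 529 + 22880 = 23409
√Δ = 153
n = [-(23) + √Δ] / (2·5) = (-23 + 153) / 10 = 130 / 10 = 13
(The negative root is discarded since n must be a positive integer.)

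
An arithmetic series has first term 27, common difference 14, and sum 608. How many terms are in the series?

Using S = n/2 × [2a + (n-1)d]
608 = n/2 × [2(27) + (n-1)(14)]
608 = n/2 × [54 + 14n - 14]
1216 = n × [40 + 14n]
14n² + (40)n - 1216 = 0
Discriminant: Δ = (40)² - 4(14)(-1216) = 1600 + 68096 = 69696
√Δ = 264
n = [-(40) + √Δ] / (2·14) = (-40 + 264) / 28 = 224 / 28 = 8
(The negative root is discarded since n must be a positive integer.)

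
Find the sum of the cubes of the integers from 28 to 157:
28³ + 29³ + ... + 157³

Use ∑_{k=1}^{n} k³ = [n(n+1)/2]², then subtract the first 27 terms.
∑_{k=1}^{157} k³ = [157×158/2]² = 12403² = 153834409
∑_{k=1}^{27} k³ = [27×28/2]² = 378² = 142884
∑_{k=28}^{157} k³ = 153834409 - 142884 = 153691525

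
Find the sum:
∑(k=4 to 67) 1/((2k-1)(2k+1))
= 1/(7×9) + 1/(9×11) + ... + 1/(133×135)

Partial fractions: 1/((2k-1)(2k+1)) = (1/2)[1/(2k-1) - 1/(2k+1)]
The series telescopes:
= (1/2)[1/7 - 1/135]
= 64/945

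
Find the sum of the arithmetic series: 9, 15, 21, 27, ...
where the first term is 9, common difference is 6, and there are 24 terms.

Sₙ = n/2 × (first + last)
Last term = a + (n-1)d = 9 + (24-1)×6 = 147
S_24 = 24/2 × (9 + 147)
S_24 = 24/2 × 156 = 1872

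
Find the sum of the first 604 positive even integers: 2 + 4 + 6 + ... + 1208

Sum of first n even numbers = n(n+1)
= 604×605
= 365420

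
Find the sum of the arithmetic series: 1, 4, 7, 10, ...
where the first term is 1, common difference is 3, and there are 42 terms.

Sₙ = n/2 × (first + last)
Last term = a + (n-1)d = 1 + (42-1)×3 = 124
S_42 = 42/2 × (1 + 124)
S_42 = 42/2 × 125 = 2625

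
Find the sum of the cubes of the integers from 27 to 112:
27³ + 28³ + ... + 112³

Use ∑_{k=1}^{n} k³ = [n(n+1)/2]², then subtract the first 26 terms.
∑_{k=1}^{112} k³ = [112×113/2]² = 6328² = 40043584
∑_{k=1}^{26} k³ = [26×27/2]² = 351² = 123201
∑_{k=27}^{112} k³ = 40043584 - 123201 = 39920383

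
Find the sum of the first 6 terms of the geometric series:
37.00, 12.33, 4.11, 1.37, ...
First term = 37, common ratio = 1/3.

Sₙ = a(1 - rⁿ) / (1 - r)
S_6 = 37(1 - (1/3)^6) / (1 - (1/3))
S_6 = 37(1 - (1/729)) / (2/3)
S_6 = 13468/243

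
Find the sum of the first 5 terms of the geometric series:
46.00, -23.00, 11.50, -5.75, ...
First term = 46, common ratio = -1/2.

Sₙ = a(1 - rⁿ) / (1 - r)
S_5 = 46(1 - (-1/2)^5) / (1 - (-1/2))
S_5 = 46(1 - (-1/32)) / (3/2)
S_5 = 253/8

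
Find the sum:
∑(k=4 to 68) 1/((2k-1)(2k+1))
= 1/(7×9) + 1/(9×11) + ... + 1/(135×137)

Partial fractions: 1/((2k-1)(2k+1)) = (1/2)[1/(2k-1) - 1/(2k+1)]
The series telescopes:
= (1/2)[1/7 - 1/137]
= 65/959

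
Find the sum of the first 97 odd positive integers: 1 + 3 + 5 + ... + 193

Sum of first n odd numbers = n²
= 97²
= 9409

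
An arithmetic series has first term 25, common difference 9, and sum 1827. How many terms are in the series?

Using S = n/2 × [2a + (n-1)d]
1827 = n/2 × [2(25) + (n-1)(9)]
1827 = n/2 × [50 + 9n - 9]
3654 = n × [41 + 9n]
9n² + (41)n - 3654 = 0
Discriminant: Δ = (41)² - 4(9)(-3654) = 1681 + 131544 = 133225
√Δ = 365
n = [-(41) + √Δ] / (2·9) = (-41 + 365) / 18 = 324 / 18 = 18
(The negative root is discarded since n must be a positive integer.)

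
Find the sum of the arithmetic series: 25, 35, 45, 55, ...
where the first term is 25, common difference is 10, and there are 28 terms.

Sₙ = n/2 × (first + last)
Last term = a + (n-1)d = 25 + (28-1)×10 = 295
S_28 = 28/2 × (25 + 295)
S_28 = 28/2 × 320 = 4480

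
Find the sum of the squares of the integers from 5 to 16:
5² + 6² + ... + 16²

Use ∑_{k=1}^{n} k² = n(n+1)(2n+1)/6, then subtract the first 4 terms.
∑_{k=1}^{16} k² = 16×17×33/6 = 1496
∑_{k=1}^{4} k² = 4×5×9/6 = 30
∑_{k=5}^{16} k² = 1496 - 30 = 1466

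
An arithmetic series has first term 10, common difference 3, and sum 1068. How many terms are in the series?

Using S = n/2 × [2a + (n-1)d]
1068 = n/2 × [2(10) + (n-1)(3)]
1068 = n/2 × [20 + 3n - 3]
2136 = n × [17 + 3n]
3n² + (17)n - 2136 = 0
Discriminant: Δ = (17)² - 4(3)(-2136) = 289 + 25632 = 25921
√Δ = 161
n = [-(17) + √Δ] / (2·3) = (-17 + 161) / 6 = 144 / 6 = 24
(The negative root is discarded since n must be a positive integer.)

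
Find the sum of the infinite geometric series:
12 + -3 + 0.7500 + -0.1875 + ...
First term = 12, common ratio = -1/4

For |r| < 1, S = a / (1 - r)
S = 12 / (1 - (-1/4))
S = 12 / (5/4)
S = 48/5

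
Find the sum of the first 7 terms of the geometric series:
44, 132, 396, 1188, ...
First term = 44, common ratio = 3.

Sₙ = a(1 - rⁿ) / (1 - r)
S_7 = 44(1 - 3^7) / (1 - 3)
S_7 = 44(1 - 2187) / (-2)
S_7 = 48092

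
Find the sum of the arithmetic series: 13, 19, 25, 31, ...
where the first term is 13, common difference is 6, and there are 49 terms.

Sₙ = n/2 × (first + last)
Last term = a + (n-1)d = 13 + (49-1)×6 = 301
S_49 = 49/2 × (13 + 301)
S_49 = 49/2 × 314 = 7693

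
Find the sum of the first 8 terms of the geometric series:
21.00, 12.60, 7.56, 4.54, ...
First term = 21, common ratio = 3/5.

Sₙ = a(1 - rⁿ) / (1 - r)
S_8 = 21(1 - (3/5)^8) / (1 - (3/5))
S_8 = 21(1 - (6561/390625)) / (2/5)
S_8 = 4032672/78125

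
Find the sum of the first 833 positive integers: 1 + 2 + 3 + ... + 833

Formula: ∑k = n(n+1)/2
= 833×834/2
= 694722/2
= 347361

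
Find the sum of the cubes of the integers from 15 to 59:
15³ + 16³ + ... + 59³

Use ∑_{k=1}^{n} k³ = [n(n+1)/2]², then subtract the first 14 terms.
∑_{k=1}^{59} k³ = [59×60/2]² = 1770² = 3132900
∑_{k=1}^{14} k³ = [14×15/2]² = 105² = 11025
∑_{k=15}^{59} k³ = 3132900 - 11025 = 3121875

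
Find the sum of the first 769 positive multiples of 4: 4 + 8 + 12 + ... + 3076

Factor out 4: = 4(1 + 2 + ... + 769) = 4 × n(n+1)/2
= 4 × 769×770/2
= 4 × 296065
= 1184260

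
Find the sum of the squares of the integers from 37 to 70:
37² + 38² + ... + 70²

Use ∑_{k=1}^{n} k² = n(n+1)(2n+1)/6, then subtract the first 36 terms.
∑_{k=1}^{70} k² = 70×71×141/6 = 116795
∑_{k=1}^{36} k² = 36×37×73/6 = 16206
∑_{k=37}^{70} k² = 116795 - 16206 = 100589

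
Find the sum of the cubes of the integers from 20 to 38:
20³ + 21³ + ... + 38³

Use ∑_{k=1}^{n} k³ = [n(n+1)/2]², then subtract the first 19 terms.
∑_{k=1}^{38} k³ = [38×39/2]² = 741² = 549081
∑_{k=1}^{19} k³ = [19×20/2]² = 190² = 36100
∑_{k=20}^{38} k³ = 549081 - 36100 = 512981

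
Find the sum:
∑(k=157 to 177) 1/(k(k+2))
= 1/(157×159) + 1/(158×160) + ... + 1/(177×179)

Partial fractions: 1/(k(k+2)) = (1/2)[1/k - 1/(k+2)]
Telescoping leaves the first two and last two terms:
= (1/2)[1/157 + 1/158 - 1/178 - 1/179]
= 295197/395184386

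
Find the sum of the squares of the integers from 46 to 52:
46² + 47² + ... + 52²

Use ∑_{k=1}^{n} k² = n(n+1)(2n+1)/6, then subtract the first 45 terms.
∑_{k=1}^{52} k² = 52×53×105/6 = 48230
∑_{k=1}^{45} k² = 45×46×91/6 = 31395
∑_{k=46}^{52} k² = 48230 - 31395 = 16835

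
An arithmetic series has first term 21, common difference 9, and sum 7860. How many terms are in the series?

Using S = n/2 × [2a + (n-1)d]
7860 = n/2 × [2(21) + (n-1)(9)]
7860 = n/2 × [42 + 9n - 9]
15720 = n × [33 + 9n]
9n² + (33)n - 15720 = 0
Discriminant: Δ = (33)² - 4(9)(-15720) = 1089 + 565920 = 567009
√Δ = 753
n = [-(33) + √Δ] / (2·9) = (-33 + 753) / 18 = 720 / 18 = 40
(The negative root is discarded since n must be a positive integer.)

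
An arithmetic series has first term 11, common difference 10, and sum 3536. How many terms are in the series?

Using S = n/2 × [2a + (n-1)d]
3536 = n/2 × [2(11) + (n-1)(10)]
3536 = n/2 × [22 + 10n - 10]
7072 = n × [12 + 10n]
10n² + (12)n - 7072 = 0
Discriminant: Δ = (12)² - 4(10)(-7072) = 144 + 282880 = 283024
√Δ = 532
n = [-(12) + √Δ] / (2·10) = (-12 + 532) / 20 = 520 / 20 = 26
(The negative root is discarded since n must be a positive integer.)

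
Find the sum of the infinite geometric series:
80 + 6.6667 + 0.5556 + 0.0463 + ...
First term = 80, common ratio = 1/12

For |r| < 1, S = a / (1 - r)
S = 80 / (1 - (1/12))
S = 80 / (11/12)
S = 960/11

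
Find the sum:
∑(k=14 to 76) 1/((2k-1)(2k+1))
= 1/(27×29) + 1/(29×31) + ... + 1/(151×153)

Partial fractions: 1/((2k-1)(2k+1)) = (1/2)[1/(2k-1) - 1/(2k+1)]
The series telescopes:
= (1/2)[1/27 - 1/153]
= 7/459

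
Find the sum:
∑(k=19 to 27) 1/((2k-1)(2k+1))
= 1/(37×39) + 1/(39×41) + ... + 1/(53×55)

Partial fractions: 1/((2k-1)(2k+1)) = (1/2)[1/(2k-1) - 1/(2k+1)]
The series telescopes:
= (1/2)[1/37 - 1/55]
= 9/2035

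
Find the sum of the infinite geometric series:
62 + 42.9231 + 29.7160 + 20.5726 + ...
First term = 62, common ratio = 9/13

For |r| < 1, S = a / (1 - r)
S = 62 / (1 - (9/13))
S = 62 / (4/13)
S = 403/2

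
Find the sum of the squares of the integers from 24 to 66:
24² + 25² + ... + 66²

Use ∑_{k=1}^{n} k² = n(n+1)(2n+1)/6, then subtract the first 23 terms.
∑_{k=1}^{66} k² = 66×67×133/6 = 98021
∑_{k=1}^{23} k² = 23×24×47/6 = 4324
∑_{k=24}^{66} k² = 98021 - 4324 = 93697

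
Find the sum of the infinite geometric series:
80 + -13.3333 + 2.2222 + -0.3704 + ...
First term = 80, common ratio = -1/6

For |r| < 1, S = a / (1 - r)
S = 80 / (1 - (-1/6))
S = 80 / (7/6)
S = 480/7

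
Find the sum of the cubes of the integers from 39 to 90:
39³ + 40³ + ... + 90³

Use ∑_{k=1}^{n} k³ = [n(n+1)/2]², then subtract the first 38 terms.
∑_{k=1}^{90} k³ = [90×91/2]² = 4095² = 16769025
∑_{k=1}^{38} k³ = [38×39/2]² = 741² = 549081
∑_{k=39}^{90} k³ = 16769025 - 549081 = 16219944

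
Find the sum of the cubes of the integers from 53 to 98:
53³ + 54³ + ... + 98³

Use ∑_{k=1}^{n} k³ = [n(n+1)/2]², then subtract the first 52 terms.
∑_{k=1}^{98} k³ = [98×99/2]² = 4851² = 23532201
∑_{k=1}^{52} k³ = [52×53/2]² = 1378² = 1898884
∑_{k=53}^{98} k³ = 23532201 - 1898884 = 21633317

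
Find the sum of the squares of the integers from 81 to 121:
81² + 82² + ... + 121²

Use ∑_{k=1}^{n} k² = n(n+1)(2n+1)/6, then subtract the first 80 terms.
∑_{k=1}^{121} k² = 121×122×243/6 = 597861
∑_{k=1}^{80} k² = 80×81×161/6 = 173880
∑_{k=81}^{121} k² = 597861 - 173880 = 423981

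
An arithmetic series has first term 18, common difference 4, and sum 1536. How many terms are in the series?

Using S = n/2 × [2a + (n-1)d]
1536 = n/2 × [2(18) + (n-1)(4)]
1536 = n/2 × [36 + 4n - 4]
3072 = n × [32 + 4n]
4n² + (32)n - 3072 = 0
Discriminant: Δ = (32)² - 4(4)(-3072) = 1024 + 49152 = 50176
√Δ = 224
n = [-(32) + √Δ] / (2·4) = (-32 + 224) / 8 = 192 / 8 = 24
(The negative root is discarded since n must be a positive integer.)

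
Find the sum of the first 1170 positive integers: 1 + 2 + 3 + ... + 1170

Formula: ∑k = n(n+1)/2
= 1170×1171/2
= 1370070/2
= 685035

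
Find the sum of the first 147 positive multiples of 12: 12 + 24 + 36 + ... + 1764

Factor out 12: = 12(1 + 2 + ... + 147) = 12 × n(n+1)/2
= 12 × 147×148/2
= 12 × 10878
= 130536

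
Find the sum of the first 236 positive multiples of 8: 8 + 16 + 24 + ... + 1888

Factor out 8: = 8(1 + 2 + ... + 236) = 8 × n(n+1)/2
= 8 × 236×237/2
= 8 × 27966
= 223728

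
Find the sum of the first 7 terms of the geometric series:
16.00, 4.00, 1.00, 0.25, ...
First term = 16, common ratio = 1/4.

Sₙ = a(1 - rⁿ) / (1 - r)
S_7 = 16(1 - (1/4)^7) / (1 - (1/4))
S_7 = 16(1 - (1/16384)) / (3/4)
S_7 = 5461/256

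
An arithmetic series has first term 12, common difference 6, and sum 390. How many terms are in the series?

Using S = n/2 × [2a + (n-1)d]
390 = n/2 × [2(12) + (n-1)(6)]
390 = n/2 × [24 + 6n - 6]
780 = n × [18 + 6n]
6n² + (18)n - 780 = 0
Discriminant: Δ = (18)² - 4(6)(-780) = 324 + 18720 = 19044
√Δ = 138
n = [-(18) + √Δ] / (2·6) = (-18 + 138) / 12 = 120 / 12 = 10
(The negative root is discarded since n must be a positive integer.)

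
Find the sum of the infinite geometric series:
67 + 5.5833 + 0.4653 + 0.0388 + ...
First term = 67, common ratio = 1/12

For |r| < 1, S = a / (1 - r)
S = 67 / (1 - (1/12))
S = 67 / (11/12)
S = 804/11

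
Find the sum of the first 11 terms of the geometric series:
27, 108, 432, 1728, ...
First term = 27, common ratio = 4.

Sₙ = a(1 - rⁿ) / (1 - r)
S_11 = 27(1 - 4^11) / (1 - 4)
S_11 = 27(1 - 4194304) / (-3)
S_11 = 37748727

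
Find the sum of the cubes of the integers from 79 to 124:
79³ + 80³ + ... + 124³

Use ∑_{k=1}^{n} k³ = [n(n+1)/2]², then subtract the first 78 terms.
∑_{k=1}^{124} k³ = [124×125/2]² = 7750² = 60062500
∑_{k=1}^{78} k³ = [78×79/2]² = 3081² = 9492561
∑_{k=79}^{124} k³ = 60062500 - 9492561 = 50569939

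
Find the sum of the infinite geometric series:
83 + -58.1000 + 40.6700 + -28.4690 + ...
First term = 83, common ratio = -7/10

For |r| < 1, S = a / (1 - r)
S = 83 / (1 - (-7/10))
S = 83 / (17/10)
S = 830/17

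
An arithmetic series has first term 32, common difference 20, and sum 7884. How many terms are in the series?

Using S = n/2 × [2a + (n-1)d]
7884 = n/2 × [2(32) + (n-1)(20)]
7884 = n/2 × [64 + 20n - 20]
15768 = n × [44 + 20n]
20n² + (44)n - 15768 = 0
Discriminant: Δ = (44)² - 4(20)(-15768) = 1936 + 1261440 = 1263376
√Δ = 1124
n = [-(44) + √Δ] / (2·20) = (-44 + 1124) / 40 = 1080 / 40 = 27
(The negative root is discarded since n must be a positive integer.)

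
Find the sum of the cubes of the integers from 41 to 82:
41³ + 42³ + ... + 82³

Use ∑_{k=1}^{n} k³ = [n(n+1)/2]², then subtract the first 40 terms.
∑_{k=1}^{82} k³ = [82×83/2]² = 3403² = 11580409
∑_{k=1}^{40} k³ = [40×41/2]² = 820² = 672400
∑_{k=41}^{82} k³ = 11580409 - 672400 = 10908009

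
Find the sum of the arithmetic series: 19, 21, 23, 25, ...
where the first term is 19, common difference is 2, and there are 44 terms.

Sₙ = n/2 × (first + last)
Last term = a + (n-1)d = 19 + (44-1)×2 = 105
S_44 = 44/2 × (19 + 105)
S_44 = 44/2 × 124 = 2728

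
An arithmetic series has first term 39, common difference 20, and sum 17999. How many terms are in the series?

Using S = n/2 × [2a + (n-1)d]
17999 = n/2 × [2(39) + (n-1)(20)]
17999 = n/2 × [78 + 20n - 20]
35998 = n × [58 + 20n]
20n² + (58)n - 35998 = 0
Discriminant: Δ = (58)² - 4(20)(-35998) = 3364 + 2879840 = 2883204
√Δ = 1698
n = [-(58) + √Δ] / (2·20) = (-58 + 1698) / 40 = 1640 / 40 = 41
(The negative root is discarded since n must be a positive integer.)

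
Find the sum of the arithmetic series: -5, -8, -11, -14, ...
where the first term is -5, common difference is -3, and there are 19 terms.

Sₙ = n/2 × (first + last)
Last term = a + (n-1)d = -5 + (19-1)×(-3) = -59
S_19 = 19/2 × (-5 + (-59))
S_19 = 19/2 × (-64) = -608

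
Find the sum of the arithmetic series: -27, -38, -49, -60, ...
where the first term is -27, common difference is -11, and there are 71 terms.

Sₙ = n/2 × (first + last)
Last term = a + (n-1)d = -27 + (71-1)×(-11) = -797
S_71 = 71/2 × (-27 + (-797))
S_71 = 71/2 × (-824) = -29252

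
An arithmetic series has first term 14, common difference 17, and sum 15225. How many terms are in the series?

Using S = n/2 × [2a + (n-1)d]
15225 = n/2 × [2(14) + (n-1)(17)]
15225 = n/2 × [28 + 17n - 17]
30450 = n × [11 + 17n]
17n² + (11)n - 30450 = 0
Discriminant: Δ = (11)² - 4(17)(-30450) = 121 + 2070600 = 2070721
√Δ = 1439
n = [-(11) + √Δ] / (2·17) = (-11 + 1439) / 34 = 1428 / 34 = 42
(The negative root is discarded since n must be a positive integer.)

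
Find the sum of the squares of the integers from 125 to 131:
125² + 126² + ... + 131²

Use ∑_{k=1}^{n} k² = n(n+1)(2n+1)/6, then subtract the first 124 terms.
∑_{k=1}^{131} k² = 131×132×263/6 = 757966
∑_{k=1}^{124} k² = 124×125×249/6 = 643250
∑_{k=125}^{131} k² = 757966 - 643250 = 114716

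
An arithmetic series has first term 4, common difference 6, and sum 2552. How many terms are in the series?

Using S = n/2 × [2a + (n-1)d]
2552 = n/2 × [2(4) + (n-1)(6)]
2552 = n/2 × [8 + 6n - 6]
5104 = n × [2 + 6n]
6n² + (2)n - 5104 = 0
Discriminant: Δ = (2)² - 4(6)(-5104) = 4 + 122496 = 122500
√Δ = 350
n = [-(2) + √Δ] / (2·6) = (-2 + 350) / 12 = 348 / 12 = 29
(The negative root is discarded since n must be a positive integer.)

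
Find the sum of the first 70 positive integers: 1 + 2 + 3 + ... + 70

Formula: ∑k = n(n+1)/2
= 70×71/2
= 4970/2
= 2485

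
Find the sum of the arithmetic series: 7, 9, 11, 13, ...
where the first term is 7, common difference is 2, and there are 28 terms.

Sₙ = n/2 × (first + last)
Last term = a + (n-1)d = 7 + (28-1)×2 = 61
S_28 = 28/2 × (7 + 61)
S_28 = 28/2 × 68 = 952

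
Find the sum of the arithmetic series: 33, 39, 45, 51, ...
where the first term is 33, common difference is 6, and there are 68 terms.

Sₙ = n/2 × (first + last)
Last term = a + (n-1)d = 33 + (68-1)×6 = 435
S_68 = 68/2 × (33 + 435)
S_68 = 68/2 × 468 = 15912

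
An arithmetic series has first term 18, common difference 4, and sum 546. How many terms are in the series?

Using S = n/2 × [2a + (n-1)d]
546 = n/2 × [2(18) + (n-1)(4)]
546 = n/2 × [36 + 4n - 4]
1092 = n × [32 + 4n]
4n² + (32)n - 1092 = 0
Discriminant: Δ = (32)² - 4(4)(-1092) = 1024 + 17472 = 18496
√Δ = 136
n = [-(32) + √Δ] / (2·4) = (-32 + 136) / 8 = 104 / 8 = 13
(The negative root is discarded since n must be a positive integer.)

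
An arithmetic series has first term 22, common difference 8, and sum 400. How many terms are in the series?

Using S = n/2 × [2a + (n-1)d]
400 = n/2 × [2(22) + (n-1)(8)]
400 = n/2 × [44 + 8n - 8]
800 = n × [36 + 8n]
8n² + (36)n - 800 = 0
Discriminant: Δ = (36)² - 4(8)(-800) = 1296 + 25600 = 26896
√Δ = 164
n = [-(36) + √Δ] / (2·8) = (-36 + 164) / 16 = 128 / 16 = 8
(The negative root is discarded since n must be a positive integer.)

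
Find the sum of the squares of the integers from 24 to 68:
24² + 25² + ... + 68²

Use ∑_{k=1}^{n} k² = n(n+1)(2n+1)/6, then subtract the first 23 terms.
∑_{k=1}^{68} k² = 68×69×137/6 = 107134
∑_{k=1}^{23} k² = 23×24×47/6 = 4324
∑_{k=24}^{68} k² = 107134 - 4324 = 102810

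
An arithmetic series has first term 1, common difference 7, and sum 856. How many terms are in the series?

Using S = n/2 × [2a + (n-1)d]
856 = n/2 × [2(1) + (n-1)(7)]
856 = n/2 × [2 + 7n - 7]
1712 = n × [-5 + 7n]
7n² + (-5)n - 1712 = 0
Discriminant: Δ = (-5)² - 4(7)(-1712) = 25 + 47936 = 47961
√Δ = 219
n = [-(-5) + √Δ] / (2·7) = (5 + 219) / 14 = 224 / 14 = 16
(The negative root is discarded since n must be a positive integer.)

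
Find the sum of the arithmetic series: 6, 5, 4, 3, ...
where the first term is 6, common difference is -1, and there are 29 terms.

Sₙ = n/2 × (first + last)
Last term = a + (n-1)d = 6 + (29-1)×(-1) = -22
S_29 = 29/2 × (6 + (-22))
S_29 = 29/2 × (-16) = -232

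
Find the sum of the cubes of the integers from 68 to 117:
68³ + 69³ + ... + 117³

Use ∑_{k=1}^{n} k³ = [n(n+1)/2]², then subtract the first 67 terms.
∑_{k=1}^{117} k³ = [117×118/2]² = 6903² = 47651409
∑_{k=1}^{67} k³ = [67×68/2]² = 2278² = 5189284
∑_{k=68}^{117} k³ = 47651409 - 5189284 = 42462125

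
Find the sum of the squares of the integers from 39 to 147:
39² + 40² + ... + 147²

Use ∑_{k=1}^{n} k² = n(n+1)(2n+1)/6, then subtract the first 38 terms.
∑_{k=1}^{147} k² = 147×148×295/6 = 1069670
∑_{k=1}^{38} k² = 38×39×77/6 = 19019
∑_{k=39}^{147} k² = 1069670 - 19019 = 1050651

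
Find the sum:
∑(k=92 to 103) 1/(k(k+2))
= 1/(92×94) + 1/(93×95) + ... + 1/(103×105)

Partial fractions: 1/(k(k+2)) = (1/2)[1/k - 1/(k+2)]
Telescoping leaves the first two and last two terms:
= (1/2)[1/92 + 1/93 - 1/104 - 1/105]
= 19333/15571920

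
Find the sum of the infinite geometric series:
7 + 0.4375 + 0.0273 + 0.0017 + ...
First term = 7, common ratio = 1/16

For |r| < 1, S = a / (1 - r)
S = 7 / (1 - (1/16))
S = 7 / (15/16)
S = 112/15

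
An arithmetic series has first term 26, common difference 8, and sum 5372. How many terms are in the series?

Using S = n/2 × [2a + (n-1)d]
5372 = n/2 × [2(26) + (n-1)(8)]
5372 = n/2 × [52 + 8n - 8]
10744 = n × [44 + 8n]
8n² + (44)n - 10744 = 0
Discriminant: Δ = (44)² - 4(8)(-10744) = 1936 + 343808 = 345744
√Δ = 588
n = [-(44) + √Δ] / (2·8) = (-44 + 588) / 16 = 544 / 16 = 34
(The negative root is discarded since n must be a positive integer.)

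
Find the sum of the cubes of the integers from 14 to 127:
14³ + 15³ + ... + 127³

Use ∑_{k=1}^{n} k³ = [n(n+1)/2]², then subtract the first 13 terms.
∑_{k=1}^{127} k³ = [127×128/2]² = 8128² = 66064384
∑_{k=1}^{13} k³ = [13×14/2]² = 91² = 8281
∑_{k=14}^{127} k³ = 66064384 - 8281 = 66056103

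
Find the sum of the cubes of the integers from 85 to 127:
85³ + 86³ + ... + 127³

Use ∑_{k=1}^{n} k³ = [n(n+1)/2]², then subtract the first 84 terms.
∑_{k=1}^{127} k³ = [127×128/2]² = 8128² = 66064384
∑_{k=1}^{84} k³ = [84×85/2]² = 3570² = 12744900
∑_{k=85}^{127} k³ = 66064384 - 12744900 = 53319484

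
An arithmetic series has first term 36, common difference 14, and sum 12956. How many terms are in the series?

Using S = n/2 × [2a + (n-1)d]
12956 = n/2 × [2(36) + (n-1)(14)]
12956 = n/2 × [72 + 14n - 14]
25912 = n × [58 + 14n]
14n² + (58)n - 25912 = 0
Discriminant: Δ = (58)² - 4(14)(-25912) = 3364 + 1451072 = 1454436
√Δ = 1206
n = [-(58) + √Δ] / (2·14) = (-58 + 1206) / 28 = 1148 / 28 = 41
(The negative root is discarded since n must be a positive integer.)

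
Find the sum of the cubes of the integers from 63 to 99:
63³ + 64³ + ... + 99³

Use ∑_{k=1}^{n} k³ = [n(n+1)/2]², then subtract the first 62 terms.
∑_{k=1}^{99} k³ = [99×100/2]² = 4950² = 24502500
∑_{k=1}^{62} k³ = [62×63/2]² = 1953² = 3814209
∑_{k=63}^{99} k³ = 24502500 - 3814209 = 20688291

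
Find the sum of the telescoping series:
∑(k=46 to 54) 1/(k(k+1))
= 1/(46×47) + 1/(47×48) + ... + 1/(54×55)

Partial fractions: 1/(k(k+1)) = 1/k - 1/(k+1)
The series telescopes:
= (1/46 - 1/47) + (1/47 - 1/48) + ... + (1/54 - 1/55)
= 1/46 - 1/55
= 9/2530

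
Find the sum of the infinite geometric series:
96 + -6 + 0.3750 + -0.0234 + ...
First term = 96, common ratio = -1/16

For |r| < 1, S = a / (1 - r)
S = 96 / (1 - (-1/16))
S = 96 / (17/16)
S = 1536/17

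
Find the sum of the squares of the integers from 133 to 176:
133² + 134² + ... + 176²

Use ∑_{k=1}^{n} k² = n(n+1)(2n+1)/6, then subtract the first 132 terms.
∑_{k=1}^{176} k² = 176×177×353/6 = 1832776
∑_{k=1}^{132} k² = 132×133×265/6 = 775390
∑_{k=133}^{176} k² = 1832776 - 775390 = 1057386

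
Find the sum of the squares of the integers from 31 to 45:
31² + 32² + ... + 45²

Use ∑_{k=1}^{n} k² = n(n+1)(2n+1)/6, then subtract the first 30 terms.
∑_{k=1}^{45} k² = 45×46×91/6 = 31395
∑_{k=1}^{30} k² = 30×31×61/6 = 9455
∑_{k=31}^{45} k² = 31395 - 9455 = 21940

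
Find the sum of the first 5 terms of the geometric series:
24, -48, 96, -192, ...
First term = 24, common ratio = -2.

Sₙ = a(1 - rⁿ) / (1 - r)
S_5 = 24(1 - (-2)^5) / (1 - (-2))
S_5 = 24(1 - (-32)) / (3)
S_5 = 264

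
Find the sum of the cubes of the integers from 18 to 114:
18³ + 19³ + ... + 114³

Use ∑_{k=1}^{n} k³ = [n(n+1)/2]², then subtract the first 17 terms.
∑_{k=1}^{114} k³ = [114×115/2]² = 6555² = 42968025
∑_{k=1}^{17} k³ = [17×18/2]² = 153² = 23409
∑_{k=18}^{114} k³ = 42968025 - 23409 = 42944616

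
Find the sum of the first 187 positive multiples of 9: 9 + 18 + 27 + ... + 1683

Factor out 9: = 9(1 + 2 + ... + 187) = 9 × n(n+1)/2
= 9 × 187×188/2
= 9 × 17578
= 158202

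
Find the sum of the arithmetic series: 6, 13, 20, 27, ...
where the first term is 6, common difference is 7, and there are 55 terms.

Sₙ = n/2 × (first + last)
Last term = a + (n-1)d = 6 + (55-1)×7 = 384
S_55 = 55/2 × (6 + 384)
S_55 = 55/2 × 390 = 10725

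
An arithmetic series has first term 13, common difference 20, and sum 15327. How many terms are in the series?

Using S = n/2 × [2a + (n-1)d]
15327 = n/2 × [2(13) + (n-1)(20)]
15327 = n/2 × [26 + 20n - 20]
30654 = n × [6 + 20n]
20n² + (6)n - 30654 = 0
Discriminant: Δ = (6)² - 4(20)(-30654) = 36 + 2452320 = 2452356
√Δ = 1566
n = [-(6) + √Δ] / (2·20) = (-6 + 1566) / 40 = 1560 / 40 = 39
(The negative root is discarded since n must be a positive integer.)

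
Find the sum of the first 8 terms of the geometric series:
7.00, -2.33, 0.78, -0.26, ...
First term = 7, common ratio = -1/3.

Sₙ = a(1 - rⁿ) / (1 - r)
S_8 = 7(1 - (-1/3)^8) / (1 - (-1/3))
S_8 = 7(1 - (1/6561)) / (4/3)
S_8 = 11480/2187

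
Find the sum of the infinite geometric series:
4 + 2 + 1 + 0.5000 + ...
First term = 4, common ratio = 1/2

For |r| < 1, S = a / (1 - r)
S = 4 / (1 - (1/2))
S = 4 / (1/2)
S = 8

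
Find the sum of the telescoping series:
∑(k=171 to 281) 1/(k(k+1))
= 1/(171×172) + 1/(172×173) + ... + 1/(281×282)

Partial fractions: 1/(k(k+1)) = 1/k - 1/(k+1)
The series telescopes:
= (1/171 - 1/172) + (1/172 - 1/173) + ... + (1/281 - 1/282)
= 1/171 - 1/282
= 37/16074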